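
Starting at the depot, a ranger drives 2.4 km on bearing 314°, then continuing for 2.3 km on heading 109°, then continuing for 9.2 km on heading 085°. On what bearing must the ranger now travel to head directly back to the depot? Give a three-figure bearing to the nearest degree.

260°

Leg 1 (314°, 2.4 km): east 2.4 sin 314° = -1.73, north 2.4 cos 314° = 1.67
Leg 2 (109°, 2.3 km): east 2.3 sin 109° = 2.17, north 2.3 cos 109° = -0.75
Leg 3 (085°, 9.2 km): east 9.2 sin 85° = 9.16, north 9.2 cos 85° = 0.80
Net displacement: 9.61 east, 1.72 north. Direction back to start is (-9.61, -1.72): bearing = atan2(-9.61, -1.72) mod 360° = 259.85° ≈ 260°.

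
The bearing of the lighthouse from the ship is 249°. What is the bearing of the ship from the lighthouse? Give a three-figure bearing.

069°

Back-bearing = 249° − 180° = 069°.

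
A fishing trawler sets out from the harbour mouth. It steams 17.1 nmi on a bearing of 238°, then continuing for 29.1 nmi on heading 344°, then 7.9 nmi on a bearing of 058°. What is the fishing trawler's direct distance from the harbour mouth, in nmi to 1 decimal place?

Leg 1 (238°, 17.1 nmi): east 17.1 sin 238° = -14.50, north 17.1 cos 238° = -9.06
Leg 2 (344°, 29.1 nmi): east 29.1 sin 344° = -8.02, north 29.1 cos 344° = 27.97
Leg 3 (058°, 7.9 nmi): east 7.9 sin 58° = 6.70, north 7.9 cos 58° = 4.19
Net: -15.82 east, 23.10 north. Distance = √((-15.82)² + (23.10)²) = 27.998 nmi.

28.0 nmi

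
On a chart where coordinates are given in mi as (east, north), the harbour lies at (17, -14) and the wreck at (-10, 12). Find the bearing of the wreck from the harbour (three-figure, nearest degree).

314°

Δeast = -10 − 17 = -27.00; Δnorth = 12 − -14 = 26.00.
Bearing = atan2(Δeast, Δnorth) mod 360° = 313.92° ≈ 314°.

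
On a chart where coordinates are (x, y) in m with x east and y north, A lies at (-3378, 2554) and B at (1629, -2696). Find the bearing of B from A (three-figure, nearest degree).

136°

Δeast = 1629 − -3378 = 5007.00; Δnorth = -2696 − 2554 = -5250.00.
Bearing = atan2(Δeast, Δnorth) mod 360° = 136.36° ≈ 136°.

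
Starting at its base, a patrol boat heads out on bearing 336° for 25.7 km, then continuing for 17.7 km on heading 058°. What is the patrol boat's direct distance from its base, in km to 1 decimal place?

Leg 1 (336°, 25.7 km): east 25.7 sin 336° = -10.45, north 25.7 cos 336° = 23.48
Leg 2 (058°, 17.7 km): east 17.7 sin 58° = 15.01, north 17.7 cos 58° = 9.38
Net: 4.56 east, 32.86 north. Distance = √((4.56)² + (32.86)²) = 33.172 km.

33.2 km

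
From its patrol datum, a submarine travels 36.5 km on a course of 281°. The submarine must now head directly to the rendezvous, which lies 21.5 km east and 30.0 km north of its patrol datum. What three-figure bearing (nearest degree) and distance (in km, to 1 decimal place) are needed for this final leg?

068°, 61.8 km

Leg 1 (281°, 36.5 km): east 36.5 sin 281° = -35.83, north 36.5 cos 281° = 6.96
Current position: (-35.83, 6.96). Target: (21.5, 30.0). Remaining: Δeast = 57.33, Δnorth = 23.04.
Bearing = atan2(57.33, 23.04) mod 360° = 68.11°; distance = √((57.33)² + (23.04)²) = 61.784 km.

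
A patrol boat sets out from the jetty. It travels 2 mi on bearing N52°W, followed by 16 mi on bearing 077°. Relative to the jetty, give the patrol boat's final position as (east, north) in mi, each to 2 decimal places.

Leg 1 (N52°W, 2 mi): east 2 sin 308° = -1.58, north 2 cos 308° = 1.23
Leg 2 (077°, 16 mi): east 16 sin 77° = 15.59, north 16 cos 77° = 3.60
Summing: 14.01 mi east, 4.83 mi north → (14.01, 4.83).

(14.01, 4.83)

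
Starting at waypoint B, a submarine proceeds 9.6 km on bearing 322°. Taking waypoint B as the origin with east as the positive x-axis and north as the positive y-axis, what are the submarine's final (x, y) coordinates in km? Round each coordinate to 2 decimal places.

(-5.91, 7.56)

Leg 1 (322°, 9.6 km): east 9.6 sin 322° = -5.91, north 9.6 cos 322° = 7.56
Summing: -5.91 km east, 7.56 km north → (-5.91, 7.56).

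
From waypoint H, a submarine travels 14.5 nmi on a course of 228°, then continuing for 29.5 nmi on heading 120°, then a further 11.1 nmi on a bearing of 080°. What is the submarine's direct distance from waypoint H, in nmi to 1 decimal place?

Leg 1 (228°, 14.5 nmi): east 14.5 sin 228° = -10.78, north 14.5 cos 228° = -9.70
Leg 2 (120°, 29.5 nmi): east 29.5 sin 120° = 25.55, north 29.5 cos 120° = -14.75
Leg 3 (080°, 11.1 nmi): east 11.1 sin 80° = 10.93, north 11.1 cos 80° = 1.93
Net: 25.70 east, -22.52 north. Distance = √((25.70)² + (-22.52)²) = 34.177 nmi.

34.2 nmi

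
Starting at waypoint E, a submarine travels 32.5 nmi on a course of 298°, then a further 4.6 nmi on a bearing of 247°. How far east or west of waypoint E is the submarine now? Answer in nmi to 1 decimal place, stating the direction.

32.9 nmi west

Leg 1 (298°, 32.5 nmi): east 32.5 sin 298° = -28.70, north 32.5 cos 298° = 15.26
Leg 2 (247°, 4.6 nmi): east 4.6 sin 247° = -4.23, north 4.6 cos 247° = -1.80
Net east component: -32.93 nmi.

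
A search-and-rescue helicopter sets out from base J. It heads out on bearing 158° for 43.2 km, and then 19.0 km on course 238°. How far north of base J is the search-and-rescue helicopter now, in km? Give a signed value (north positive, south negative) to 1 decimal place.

-50.1 km

Leg 1 (158°, 43.2 km): east 43.2 sin 158° = 16.18, north 43.2 cos 158° = -40.05
Leg 2 (238°, 19.0 km): east 19.0 sin 238° = -16.11, north 19.0 cos 238° = -10.07
Net north component: -50.12 km.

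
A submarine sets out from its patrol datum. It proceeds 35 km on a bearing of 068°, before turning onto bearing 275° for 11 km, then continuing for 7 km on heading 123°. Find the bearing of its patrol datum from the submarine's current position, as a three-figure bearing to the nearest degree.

249°

Leg 1 (068°, 35 km): east 35 sin 68° = 32.45, north 35 cos 68° = 13.11
Leg 2 (275°, 11 km): east 11 sin 275° = -10.96, north 11 cos 275° = 0.96
Leg 3 (123°, 7 km): east 7 sin 123° = 5.87, north 7 cos 123° = -3.81
Net displacement: 27.36 east, 10.26 north. Direction back to start is (-27.36, -10.26): bearing = atan2(-27.36, -10.26) mod 360° = 249.45° ≈ 249°.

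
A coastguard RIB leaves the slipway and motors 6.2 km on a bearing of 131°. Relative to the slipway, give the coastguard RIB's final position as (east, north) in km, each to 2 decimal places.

Leg 1 (131°, 6.2 km): east 6.2 sin 131° = 4.68, north 6.2 cos 131° = -4.07
Summing: 4.68 km east, -4.07 km north → (4.68, -4.07).

(4.68, -4.07)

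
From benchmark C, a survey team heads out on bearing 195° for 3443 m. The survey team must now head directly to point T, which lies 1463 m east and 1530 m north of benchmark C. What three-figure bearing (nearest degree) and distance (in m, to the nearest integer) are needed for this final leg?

Leg 1 (195°, 3443 m): east 3443 sin 195° = -891.11, north 3443 cos 195° = -3325.68
Current position: (-891.11, -3325.68). Target: (1463, 1530). Remaining: Δeast = 2354.11, Δnorth = 4855.68.
Bearing = atan2(2354.11, 4855.68) mod 360° = 25.86°; distance = √((2354.11)² + (4855.68)²) = 5396.249 m.

026°, 5396 m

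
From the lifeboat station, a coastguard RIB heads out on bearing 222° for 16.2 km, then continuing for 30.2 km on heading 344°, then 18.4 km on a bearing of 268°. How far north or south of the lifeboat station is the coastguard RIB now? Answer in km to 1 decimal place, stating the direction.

Leg 1 (222°, 16.2 km): east 16.2 sin 222° = -10.84, north 16.2 cos 222° = -12.04
Leg 2 (344°, 30.2 km): east 30.2 sin 344° = -8.32, north 30.2 cos 344° = 29.03
Leg 3 (268°, 18.4 km): east 18.4 sin 268° = -18.39, north 18.4 cos 268° = -0.64
Net north component: 16.35 km.

16.3 km north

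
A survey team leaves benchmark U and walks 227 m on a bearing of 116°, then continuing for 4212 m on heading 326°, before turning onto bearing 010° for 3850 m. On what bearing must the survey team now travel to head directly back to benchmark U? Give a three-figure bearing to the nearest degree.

Leg 1 (116°, 227 m): east 227 sin 116° = 204.03, north 227 cos 116° = -99.51
Leg 2 (326°, 4212 m): east 4212 sin 326° = -2355.32, north 4212 cos 326° = 3491.91
Leg 3 (010°, 3850 m): east 3850 sin 10° = 668.55, north 3850 cos 10° = 3791.51
Net displacement: -1482.75 east, 7183.91 north. Direction back to start is (1482.75, -7183.91): bearing = atan2(1482.75, -7183.91) mod 360° = 168.34° ≈ 168°.

168°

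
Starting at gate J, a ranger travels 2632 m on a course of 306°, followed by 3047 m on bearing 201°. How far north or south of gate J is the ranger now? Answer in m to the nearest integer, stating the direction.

1298 m south

Leg 1 (306°, 2632 m): east 2632 sin 306° = -2129.33, north 2632 cos 306° = 1547.05
Leg 2 (201°, 3047 m): east 3047 sin 201° = -1091.95, north 3047 cos 201° = -2844.62
Net north component: -1297.57 m.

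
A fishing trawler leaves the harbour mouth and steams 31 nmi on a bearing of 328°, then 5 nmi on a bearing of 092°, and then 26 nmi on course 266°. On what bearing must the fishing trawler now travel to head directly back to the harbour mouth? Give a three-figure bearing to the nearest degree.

Leg 1 (328°, 31 nmi): east 31 sin 328° = -16.43, north 31 cos 328° = 26.29
Leg 2 (092°, 5 nmi): east 5 sin 92° = 5.00, north 5 cos 92° = -0.17
Leg 3 (266°, 26 nmi): east 26 sin 266° = -25.94, north 26 cos 266° = -1.81
Net displacement: -37.37 east, 24.30 north. Direction back to start is (37.37, -24.30): bearing = atan2(37.37, -24.30) mod 360° = 123.04° ≈ 123°.

123°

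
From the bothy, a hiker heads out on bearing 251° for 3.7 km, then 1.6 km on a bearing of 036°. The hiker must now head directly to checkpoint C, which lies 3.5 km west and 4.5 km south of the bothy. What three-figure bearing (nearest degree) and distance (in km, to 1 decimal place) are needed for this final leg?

192°, 4.7 km

Leg 1 (251°, 3.7 km): east 3.7 sin 251° = -3.50, north 3.7 cos 251° = -1.20
Leg 2 (036°, 1.6 km): east 1.6 sin 36° = 0.94, north 1.6 cos 36° = 1.29
Current position: (-2.56, 0.09). Target: (-3.5, -4.5). Remaining: Δeast = -0.94, Δnorth = -4.59.
Bearing = atan2(-0.94, -4.59) mod 360° = 191.60°; distance = √((-0.94)² + (-4.59)²) = 4.686 km.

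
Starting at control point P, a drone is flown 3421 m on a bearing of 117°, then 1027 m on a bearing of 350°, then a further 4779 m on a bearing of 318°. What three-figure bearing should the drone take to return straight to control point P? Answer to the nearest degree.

174°

Leg 1 (117°, 3421 m): east 3421 sin 117° = 3048.13, north 3421 cos 117° = -1553.10
Leg 2 (350°, 1027 m): east 1027 sin 350° = -178.34, north 1027 cos 350° = 1011.40
Leg 3 (318°, 4779 m): east 4779 sin 318° = -3197.78, north 4779 cos 318° = 3551.49
Net displacement: -327.98 east, 3009.79 north. Direction back to start is (327.98, -3009.79): bearing = atan2(327.98, -3009.79) mod 360° = 173.78° ≈ 174°.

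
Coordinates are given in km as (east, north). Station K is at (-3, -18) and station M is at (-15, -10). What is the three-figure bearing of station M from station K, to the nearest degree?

304°

Δeast = -15 − -3 = -12.00; Δnorth = -10 − -18 = 8.00.
Bearing = atan2(Δeast, Δnorth) mod 360° = 303.69° ≈ 304°.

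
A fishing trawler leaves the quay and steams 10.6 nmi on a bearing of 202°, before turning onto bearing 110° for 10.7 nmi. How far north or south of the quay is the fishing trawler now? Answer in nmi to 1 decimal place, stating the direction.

Leg 1 (202°, 10.6 nmi): east 10.6 sin 202° = -3.97, north 10.6 cos 202° = -9.83
Leg 2 (110°, 10.7 nmi): east 10.7 sin 110° = 10.05, north 10.7 cos 110° = -3.66
Net north component: -13.49 nmi.

13.5 nmi south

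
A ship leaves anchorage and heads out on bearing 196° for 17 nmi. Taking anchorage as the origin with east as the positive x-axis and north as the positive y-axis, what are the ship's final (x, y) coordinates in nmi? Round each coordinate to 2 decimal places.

Leg 1 (196°, 17 nmi): east 17 sin 196° = -4.69, north 17 cos 196° = -16.34
Summing: -4.69 nmi east, -16.34 nmi north → (-4.69, -16.34).

(-4.69, -16.34)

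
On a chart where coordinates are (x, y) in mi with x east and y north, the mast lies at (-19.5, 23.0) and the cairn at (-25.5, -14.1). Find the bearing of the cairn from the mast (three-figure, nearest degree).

189°

Δeast = -25.5 − -19.5 = -6.00; Δnorth = -14.1 − 23.0 = -37.10.
Bearing = atan2(Δeast, Δnorth) mod 360° = 189.19° ≈ 189°.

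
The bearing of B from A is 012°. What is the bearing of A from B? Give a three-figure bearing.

192°

Back-bearing = 012° + 180° = 192°.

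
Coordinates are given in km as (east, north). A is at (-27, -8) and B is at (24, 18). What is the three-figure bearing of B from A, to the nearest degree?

Δeast = 24 − -27 = 51.00; Δnorth = 18 − -8 = 26.00.
Bearing = atan2(Δeast, Δnorth) mod 360° = 62.99° ≈ 063°.

063°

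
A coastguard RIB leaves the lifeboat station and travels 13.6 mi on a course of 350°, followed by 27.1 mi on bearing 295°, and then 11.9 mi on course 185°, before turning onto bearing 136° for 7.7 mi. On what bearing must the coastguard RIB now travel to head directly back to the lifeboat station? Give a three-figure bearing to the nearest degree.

108°

Leg 1 (350°, 13.6 mi): east 13.6 sin 350° = -2.36, north 13.6 cos 350° = 13.39
Leg 2 (295°, 27.1 mi): east 27.1 sin 295° = -24.56, north 27.1 cos 295° = 11.45
Leg 3 (185°, 11.9 mi): east 11.9 sin 185° = -1.04, north 11.9 cos 185° = -11.85
Leg 4 (136°, 7.7 mi): east 7.7 sin 136° = 5.35, north 7.7 cos 136° = -5.54
Net displacement: -22.61 east, 7.45 north. Direction back to start is (22.61, -7.45): bearing = atan2(22.61, -7.45) mod 360° = 108.24° ≈ 108°.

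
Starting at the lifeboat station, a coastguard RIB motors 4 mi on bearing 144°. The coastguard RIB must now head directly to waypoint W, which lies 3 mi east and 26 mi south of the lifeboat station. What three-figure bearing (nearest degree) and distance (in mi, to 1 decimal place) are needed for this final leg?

Leg 1 (144°, 4 mi): east 4 sin 144° = 2.35, north 4 cos 144° = -3.24
Current position: (2.35, -3.24). Target: (3, -26). Remaining: Δeast = 0.65, Δnorth = -22.76.
Bearing = atan2(0.65, -22.76) mod 360° = 178.37°; distance = √((0.65)² + (-22.76)²) = 22.773 mi.

178°, 22.8 mi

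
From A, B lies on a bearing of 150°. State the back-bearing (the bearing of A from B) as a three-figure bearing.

330°

Back-bearing = 150° + 180° = 330°.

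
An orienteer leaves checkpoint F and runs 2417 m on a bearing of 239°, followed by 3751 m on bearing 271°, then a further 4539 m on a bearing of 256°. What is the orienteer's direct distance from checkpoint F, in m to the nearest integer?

10477 m

Leg 1 (239°, 2417 m): east 2417 sin 239° = -2071.77, north 2417 cos 239° = -1244.85
Leg 2 (271°, 3751 m): east 3751 sin 271° = -3750.43, north 3751 cos 271° = 65.46
Leg 3 (256°, 4539 m): east 4539 sin 256° = -4404.17, north 4539 cos 256° = -1098.08
Net: -10226.37 east, -2277.47 north. Distance = √((-10226.37)² + (-2277.47)²) = 10476.907 m.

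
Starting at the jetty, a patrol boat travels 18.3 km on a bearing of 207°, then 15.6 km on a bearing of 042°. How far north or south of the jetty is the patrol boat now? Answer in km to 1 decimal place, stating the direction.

4.7 km south

Leg 1 (207°, 18.3 km): east 18.3 sin 207° = -8.31, north 18.3 cos 207° = -16.31
Leg 2 (042°, 15.6 km): east 15.6 sin 42° = 10.44, north 15.6 cos 42° = 11.59
Net north component: -4.71 km.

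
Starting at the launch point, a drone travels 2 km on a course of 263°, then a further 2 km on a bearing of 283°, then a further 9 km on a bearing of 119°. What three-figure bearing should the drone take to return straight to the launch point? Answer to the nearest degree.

Leg 1 (263°, 2 km): east 2 sin 263° = -1.99, north 2 cos 263° = -0.24
Leg 2 (283°, 2 km): east 2 sin 283° = -1.95, north 2 cos 283° = 0.45
Leg 3 (119°, 9 km): east 9 sin 119° = 7.87, north 9 cos 119° = -4.36
Net displacement: 3.94 east, -4.16 north. Direction back to start is (-3.94, 4.16): bearing = atan2(-3.94, 4.16) mod 360° = 316.55° ≈ 317°.

317°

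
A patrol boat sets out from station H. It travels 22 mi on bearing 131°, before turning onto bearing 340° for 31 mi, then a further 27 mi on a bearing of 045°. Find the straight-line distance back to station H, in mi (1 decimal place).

Leg 1 (131°, 22 mi): east 22 sin 131° = 16.60, north 22 cos 131° = -14.43
Leg 2 (340°, 31 mi): east 31 sin 340° = -10.60, north 31 cos 340° = 29.13
Leg 3 (045°, 27 mi): east 27 sin 45° = 19.09, north 27 cos 45° = 19.09
Net: 25.09 east, 33.79 north. Distance = √((25.09)² + (33.79)²) = 42.087 mi.

42.1 mi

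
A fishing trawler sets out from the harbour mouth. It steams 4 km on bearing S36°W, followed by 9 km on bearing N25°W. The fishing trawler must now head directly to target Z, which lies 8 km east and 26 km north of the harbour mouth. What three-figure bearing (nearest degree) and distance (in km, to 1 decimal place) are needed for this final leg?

034°, 25.4 km

Leg 1 (S36°W, 4 km): east 4 sin 216° = -2.35, north 4 cos 216° = -3.24
Leg 2 (N25°W, 9 km): east 9 sin 335° = -3.80, north 9 cos 335° = 8.16
Current position: (-6.15, 4.92). Target: (8, 26). Remaining: Δeast = 14.15, Δnorth = 21.08.
Bearing = atan2(14.15, 21.08) mod 360° = 33.88°; distance = √((14.15)² + (21.08)²) = 25.391 km.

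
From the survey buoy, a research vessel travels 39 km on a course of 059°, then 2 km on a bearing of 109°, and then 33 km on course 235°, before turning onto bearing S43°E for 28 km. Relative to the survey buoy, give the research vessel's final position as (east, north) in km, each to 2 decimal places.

Leg 1 (059°, 39 km): east 39 sin 59° = 33.43, north 39 cos 59° = 20.09
Leg 2 (109°, 2 km): east 2 sin 109° = 1.89, north 2 cos 109° = -0.65
Leg 3 (235°, 33 km): east 33 sin 235° = -27.03, north 33 cos 235° = -18.93
Leg 4 (S43°E, 28 km): east 28 sin 137° = 19.10, north 28 cos 137° = -20.48
Summing: 27.38 km east, -19.97 km north → (27.38, -19.97).

(27.38, -19.97)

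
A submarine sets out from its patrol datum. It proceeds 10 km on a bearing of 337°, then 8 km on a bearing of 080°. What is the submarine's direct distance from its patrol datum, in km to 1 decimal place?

Leg 1 (337°, 10 km): east 10 sin 337° = -3.91, north 10 cos 337° = 9.21
Leg 2 (080°, 8 km): east 8 sin 80° = 7.88, north 8 cos 80° = 1.39
Net: 3.97 east, 10.59 north. Distance = √((3.97)² + (10.59)²) = 11.314 km.

11.3 km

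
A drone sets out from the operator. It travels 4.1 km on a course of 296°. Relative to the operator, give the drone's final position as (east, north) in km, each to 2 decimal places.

Leg 1 (296°, 4.1 km): east 4.1 sin 296° = -3.69, north 4.1 cos 296° = 1.80
Summing: -3.69 km east, 1.80 km north → (-3.69, 1.80).

(-3.69, 1.80)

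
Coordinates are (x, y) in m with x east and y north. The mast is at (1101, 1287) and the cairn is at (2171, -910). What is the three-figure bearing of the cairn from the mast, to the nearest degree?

154°

Δeast = 2171 − 1101 = 1070.00; Δnorth = -910 − 1287 = -2197.00.
Bearing = atan2(Δeast, Δnorth) mod 360° = 154.03° ≈ 154°.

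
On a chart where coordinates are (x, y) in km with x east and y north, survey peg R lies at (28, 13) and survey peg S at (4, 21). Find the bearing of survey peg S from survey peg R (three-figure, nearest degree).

Δeast = 4 − 28 = -24.00; Δnorth = 21 − 13 = 8.00.
Bearing = atan2(Δeast, Δnorth) mod 360° = 288.43° ≈ 288°.

288°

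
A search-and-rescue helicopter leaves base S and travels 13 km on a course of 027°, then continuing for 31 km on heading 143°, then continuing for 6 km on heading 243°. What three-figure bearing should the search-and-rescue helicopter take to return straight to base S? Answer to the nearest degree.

Leg 1 (027°, 13 km): east 13 sin 27° = 5.90, north 13 cos 27° = 11.58
Leg 2 (143°, 31 km): east 31 sin 143° = 18.66, north 31 cos 143° = -24.76
Leg 3 (243°, 6 km): east 6 sin 243° = -5.35, north 6 cos 243° = -2.72
Net displacement: 19.21 east, -15.90 north. Direction back to start is (-19.21, 15.90): bearing = atan2(-19.21, 15.90) mod 360° = 309.61° ≈ 310°.

310°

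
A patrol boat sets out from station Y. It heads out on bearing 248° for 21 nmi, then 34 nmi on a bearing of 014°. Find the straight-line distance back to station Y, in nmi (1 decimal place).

Leg 1 (248°, 21 nmi): east 21 sin 248° = -19.47, north 21 cos 248° = -7.87
Leg 2 (014°, 34 nmi): east 34 sin 14° = 8.23, north 34 cos 14° = 32.99
Net: -11.25 east, 25.12 north. Distance = √((-11.25)² + (25.12)²) = 27.525 nmi.

27.5 nmi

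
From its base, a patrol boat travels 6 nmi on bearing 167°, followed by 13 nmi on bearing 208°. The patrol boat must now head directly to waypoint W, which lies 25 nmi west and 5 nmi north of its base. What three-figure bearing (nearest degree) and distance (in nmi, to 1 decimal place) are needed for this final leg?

318°, 30.1 nmi

Leg 1 (167°, 6 nmi): east 6 sin 167° = 1.35, north 6 cos 167° = -5.85
Leg 2 (208°, 13 nmi): east 13 sin 208° = -6.10, north 13 cos 208° = -11.48
Current position: (-4.75, -17.32). Target: (-25, 5). Remaining: Δeast = -20.25, Δnorth = 22.32.
Bearing = atan2(-20.25, 22.32) mod 360° = 317.79°; distance = √((-20.25)² + (22.32)²) = 30.138 nmi.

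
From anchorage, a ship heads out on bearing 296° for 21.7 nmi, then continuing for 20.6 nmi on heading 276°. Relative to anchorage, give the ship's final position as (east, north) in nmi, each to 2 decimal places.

(-39.99, 11.67)

Leg 1 (296°, 21.7 nmi): east 21.7 sin 296° = -19.50, north 21.7 cos 296° = 9.51
Leg 2 (276°, 20.6 nmi): east 20.6 sin 276° = -20.49, north 20.6 cos 276° = 2.15
Summing: -39.99 nmi east, 11.67 nmi north → (-39.99, 11.67).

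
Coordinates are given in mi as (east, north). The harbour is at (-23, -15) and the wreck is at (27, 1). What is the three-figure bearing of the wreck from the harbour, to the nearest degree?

072°

Δeast = 27 − -23 = 50.00; Δnorth = 1 − -15 = 16.00.
Bearing = atan2(Δeast, Δnorth) mod 360° = 72.26° ≈ 072°.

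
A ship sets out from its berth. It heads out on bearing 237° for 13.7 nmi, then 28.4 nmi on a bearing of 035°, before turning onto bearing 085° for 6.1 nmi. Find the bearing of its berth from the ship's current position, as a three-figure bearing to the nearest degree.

214°

Leg 1 (237°, 13.7 nmi): east 13.7 sin 237° = -11.49, north 13.7 cos 237° = -7.46
Leg 2 (035°, 28.4 nmi): east 28.4 sin 35° = 16.29, north 28.4 cos 35° = 23.26
Leg 3 (085°, 6.1 nmi): east 6.1 sin 85° = 6.08, north 6.1 cos 85° = 0.53
Net displacement: 10.88 east, 16.33 north. Direction back to start is (-10.88, -16.33): bearing = atan2(-10.88, -16.33) mod 360° = 213.66° ≈ 214°.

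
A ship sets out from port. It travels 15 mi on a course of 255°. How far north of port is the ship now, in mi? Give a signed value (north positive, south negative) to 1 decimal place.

Leg 1 (255°, 15 mi): east 15 sin 255° = -14.49, north 15 cos 255° = -3.88
Net north component: -3.88 mi.

-3.9 mi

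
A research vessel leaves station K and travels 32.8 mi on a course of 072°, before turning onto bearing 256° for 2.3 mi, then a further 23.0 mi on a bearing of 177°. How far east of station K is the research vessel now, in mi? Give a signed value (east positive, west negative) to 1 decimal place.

Leg 1 (072°, 32.8 mi): east 32.8 sin 72° = 31.19, north 32.8 cos 72° = 10.14
Leg 2 (256°, 2.3 mi): east 2.3 sin 256° = -2.23, north 2.3 cos 256° = -0.56
Leg 3 (177°, 23.0 mi): east 23.0 sin 177° = 1.20, north 23.0 cos 177° = -22.97
Net east component: 30.17 mi.

30.2 mi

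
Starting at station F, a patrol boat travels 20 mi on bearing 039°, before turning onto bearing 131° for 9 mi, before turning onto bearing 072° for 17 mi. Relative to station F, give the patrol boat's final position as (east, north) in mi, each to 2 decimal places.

Leg 1 (039°, 20 mi): east 20 sin 39° = 12.59, north 20 cos 39° = 15.54
Leg 2 (131°, 9 mi): east 9 sin 131° = 6.79, north 9 cos 131° = -5.90
Leg 3 (072°, 17 mi): east 17 sin 72° = 16.17, north 17 cos 72° = 5.25
Summing: 35.55 mi east, 14.89 mi north → (35.55, 14.89).

(35.55, 14.89)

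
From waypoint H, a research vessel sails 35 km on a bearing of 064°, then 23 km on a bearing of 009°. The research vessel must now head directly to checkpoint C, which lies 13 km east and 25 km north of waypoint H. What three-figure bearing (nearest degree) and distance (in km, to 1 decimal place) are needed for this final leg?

239°, 25.6 km

Leg 1 (064°, 35 km): east 35 sin 64° = 31.46, north 35 cos 64° = 15.34
Leg 2 (009°, 23 km): east 23 sin 9° = 3.60, north 23 cos 9° = 22.72
Current position: (35.06, 38.06). Target: (13, 25). Remaining: Δeast = -22.06, Δnorth = -13.06.
Bearing = atan2(-22.06, -13.06) mod 360° = 239.37°; distance = √((-22.06)² + (-13.06)²) = 25.632 km.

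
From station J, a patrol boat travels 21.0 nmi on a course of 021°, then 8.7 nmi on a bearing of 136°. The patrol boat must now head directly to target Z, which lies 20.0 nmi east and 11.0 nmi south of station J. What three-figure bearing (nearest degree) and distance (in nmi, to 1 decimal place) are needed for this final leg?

Leg 1 (021°, 21.0 nmi): east 21.0 sin 21° = 7.53, north 21.0 cos 21° = 19.61
Leg 2 (136°, 8.7 nmi): east 8.7 sin 136° = 6.04, north 8.7 cos 136° = -6.26
Current position: (13.57, 13.35). Target: (20.0, -11.0). Remaining: Δeast = 6.43, Δnorth = -24.35.
Bearing = atan2(6.43, -24.35) mod 360° = 165.20°; distance = √((6.43)² + (-24.35)²) = 25.182 nmi.

165°, 25.2 nmi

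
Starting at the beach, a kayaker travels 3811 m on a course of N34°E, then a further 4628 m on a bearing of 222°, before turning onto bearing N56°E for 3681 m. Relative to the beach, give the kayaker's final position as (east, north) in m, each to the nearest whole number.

Leg 1 (N34°E, 3811 m): east 3811 sin 34° = 2131.08, north 3811 cos 34° = 3159.46
Leg 2 (222°, 4628 m): east 4628 sin 222° = -3096.74, north 4628 cos 222° = -3439.27
Leg 3 (N56°E, 3681 m): east 3681 sin 56° = 3051.69, north 3681 cos 56° = 2058.39
Summing: 2086.04 m east, 1778.58 m north → (2086, 1779).

(2086, 1779)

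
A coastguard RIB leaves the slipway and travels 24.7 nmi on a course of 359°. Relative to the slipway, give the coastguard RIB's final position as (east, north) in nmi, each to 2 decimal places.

Leg 1 (359°, 24.7 nmi): east 24.7 sin 359° = -0.43, north 24.7 cos 359° = 24.70
Summing: -0.43 nmi east, 24.70 nmi north → (-0.43, 24.70).

(-0.43, 24.70)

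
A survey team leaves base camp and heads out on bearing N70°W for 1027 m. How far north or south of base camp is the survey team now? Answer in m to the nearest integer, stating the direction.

351 m north

Leg 1 (N70°W, 1027 m): east 1027 sin 290° = -965.06, north 1027 cos 290° = 351.25
Net north component: 351.25 m.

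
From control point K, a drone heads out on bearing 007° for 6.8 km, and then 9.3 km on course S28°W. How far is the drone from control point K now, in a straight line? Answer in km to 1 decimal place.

Leg 1 (007°, 6.8 km): east 6.8 sin 7° = 0.83, north 6.8 cos 7° = 6.75
Leg 2 (S28°W, 9.3 km): east 9.3 sin 208° = -4.37, north 9.3 cos 208° = -8.21
Net: -3.54 east, -1.46 north. Distance = √((-3.54)² + (-1.46)²) = 3.828 km.

3.8 km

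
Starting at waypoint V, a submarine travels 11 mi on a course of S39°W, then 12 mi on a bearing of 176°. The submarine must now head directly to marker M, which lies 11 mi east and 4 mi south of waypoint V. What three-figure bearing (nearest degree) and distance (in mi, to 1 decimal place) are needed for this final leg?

046°, 23.8 mi

Leg 1 (S39°W, 11 mi): east 11 sin 219° = -6.92, north 11 cos 219° = -8.55
Leg 2 (176°, 12 mi): east 12 sin 176° = 0.84, north 12 cos 176° = -11.97
Current position: (-6.09, -20.52). Target: (11, -4). Remaining: Δeast = 17.09, Δnorth = 16.52.
Bearing = atan2(17.09, 16.52) mod 360° = 45.97°; distance = √((17.09)² + (16.52)²) = 23.766 mi.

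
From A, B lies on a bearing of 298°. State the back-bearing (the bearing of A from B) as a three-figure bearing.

118°

Back-bearing = 298° − 180° = 118°.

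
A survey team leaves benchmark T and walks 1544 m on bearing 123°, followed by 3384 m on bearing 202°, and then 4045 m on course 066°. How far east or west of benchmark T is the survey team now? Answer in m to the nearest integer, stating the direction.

3723 m east

Leg 1 (123°, 1544 m): east 1544 sin 123° = 1294.91, north 1544 cos 123° = -840.92
Leg 2 (202°, 3384 m): east 3384 sin 202° = -1267.67, north 3384 cos 202° = -3137.59
Leg 3 (066°, 4045 m): east 4045 sin 66° = 3695.29, north 4045 cos 66° = 1645.25
Net east component: 3722.53 m.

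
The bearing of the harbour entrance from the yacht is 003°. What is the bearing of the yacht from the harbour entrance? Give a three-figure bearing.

183°

Back-bearing = 003° + 180° = 183°.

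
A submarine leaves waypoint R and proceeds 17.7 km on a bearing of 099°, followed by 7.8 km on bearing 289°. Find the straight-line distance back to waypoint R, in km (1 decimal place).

Leg 1 (099°, 17.7 km): east 17.7 sin 99° = 17.48, north 17.7 cos 99° = -2.77
Leg 2 (289°, 7.8 km): east 7.8 sin 289° = -7.38, north 7.8 cos 289° = 2.54
Net: 10.11 east, -0.23 north. Distance = √((10.11)² + (-0.23)²) = 10.110 km.

10.1 km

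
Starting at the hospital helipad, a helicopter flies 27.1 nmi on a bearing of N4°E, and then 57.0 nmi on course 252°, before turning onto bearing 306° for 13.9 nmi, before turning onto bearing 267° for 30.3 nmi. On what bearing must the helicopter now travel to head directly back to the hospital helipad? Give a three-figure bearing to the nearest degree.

100°

Leg 1 (N4°E, 27.1 nmi): east 27.1 sin 4° = 1.89, north 27.1 cos 4° = 27.03
Leg 2 (252°, 57.0 nmi): east 57.0 sin 252° = -54.21, north 57.0 cos 252° = -17.61
Leg 3 (306°, 13.9 nmi): east 13.9 sin 306° = -11.25, north 13.9 cos 306° = 8.17
Leg 4 (267°, 30.3 nmi): east 30.3 sin 267° = -30.26, north 30.3 cos 267° = -1.59
Net displacement: -93.82 east, 16.00 north. Direction back to start is (93.82, -16.00): bearing = atan2(93.82, -16.00) mod 360° = 99.68° ≈ 100°.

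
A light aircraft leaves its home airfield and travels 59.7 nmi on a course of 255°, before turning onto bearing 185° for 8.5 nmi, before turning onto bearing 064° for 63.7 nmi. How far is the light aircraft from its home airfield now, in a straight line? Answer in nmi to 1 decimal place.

4.2 nmi

Leg 1 (255°, 59.7 nmi): east 59.7 sin 255° = -57.67, north 59.7 cos 255° = -15.45
Leg 2 (185°, 8.5 nmi): east 8.5 sin 185° = -0.74, north 8.5 cos 185° = -8.47
Leg 3 (064°, 63.7 nmi): east 63.7 sin 64° = 57.25, north 63.7 cos 64° = 27.92
Net: -1.15 east, 4.01 north. Distance = √((-1.15)² + (4.01)²) = 4.168 nmi.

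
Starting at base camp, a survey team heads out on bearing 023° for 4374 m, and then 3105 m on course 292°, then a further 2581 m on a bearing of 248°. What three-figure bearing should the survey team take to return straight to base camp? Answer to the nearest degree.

Leg 1 (023°, 4374 m): east 4374 sin 23° = 1709.06, north 4374 cos 23° = 4026.29
Leg 2 (292°, 3105 m): east 3105 sin 292° = -2878.91, north 3105 cos 292° = 1163.15
Leg 3 (248°, 2581 m): east 2581 sin 248° = -2393.06, north 2581 cos 248° = -966.86
Net displacement: -3562.91 east, 4222.58 north. Direction back to start is (3562.91, -4222.58): bearing = atan2(3562.91, -4222.58) mod 360° = 139.84° ≈ 140°.

140°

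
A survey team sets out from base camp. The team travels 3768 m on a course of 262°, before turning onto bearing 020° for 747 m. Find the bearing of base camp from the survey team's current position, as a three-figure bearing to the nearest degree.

Leg 1 (262°, 3768 m): east 3768 sin 262° = -3731.33, north 3768 cos 262° = -524.40
Leg 2 (020°, 747 m): east 747 sin 20° = 255.49, north 747 cos 20° = 701.95
Net displacement: -3475.84 east, 177.55 north. Direction back to start is (3475.84, -177.55): bearing = atan2(3475.84, -177.55) mod 360° = 92.92° ≈ 093°.

093°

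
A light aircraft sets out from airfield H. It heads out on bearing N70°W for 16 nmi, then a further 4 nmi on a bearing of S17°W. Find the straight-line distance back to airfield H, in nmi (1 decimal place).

Leg 1 (N70°W, 16 nmi): east 16 sin 290° = -15.04, north 16 cos 290° = 5.47
Leg 2 (S17°W, 4 nmi): east 4 sin 197° = -1.17, north 4 cos 197° = -3.83
Net: -16.20 east, 1.65 north. Distance = √((-16.20)² + (1.65)²) = 16.288 nmi.

16.3 nmi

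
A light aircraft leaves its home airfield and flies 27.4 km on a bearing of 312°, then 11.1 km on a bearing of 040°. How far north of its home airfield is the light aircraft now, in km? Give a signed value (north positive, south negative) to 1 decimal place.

Leg 1 (312°, 27.4 km): east 27.4 sin 312° = -20.36, north 27.4 cos 312° = 18.33
Leg 2 (040°, 11.1 km): east 11.1 sin 40° = 7.13, north 11.1 cos 40° = 8.50
Net north component: 26.84 km.

26.8 km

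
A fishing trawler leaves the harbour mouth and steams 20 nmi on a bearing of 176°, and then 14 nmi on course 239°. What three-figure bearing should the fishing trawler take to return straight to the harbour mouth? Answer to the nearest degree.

Leg 1 (176°, 20 nmi): east 20 sin 176° = 1.40, north 20 cos 176° = -19.95
Leg 2 (239°, 14 nmi): east 14 sin 239° = -12.00, north 14 cos 239° = -7.21
Net displacement: -10.61 east, -27.16 north. Direction back to start is (10.61, 27.16): bearing = atan2(10.61, 27.16) mod 360° = 21.33° ≈ 021°.

021°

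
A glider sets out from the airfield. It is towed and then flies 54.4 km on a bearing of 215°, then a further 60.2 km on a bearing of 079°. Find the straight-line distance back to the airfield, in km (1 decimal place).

43.3 km

Leg 1 (215°, 54.4 km): east 54.4 sin 215° = -31.20, north 54.4 cos 215° = -44.56
Leg 2 (079°, 60.2 km): east 60.2 sin 79° = 59.09, north 60.2 cos 79° = 11.49
Net: 27.89 east, -33.08 north. Distance = √((27.89)² + (-33.08)²) = 43.265 km.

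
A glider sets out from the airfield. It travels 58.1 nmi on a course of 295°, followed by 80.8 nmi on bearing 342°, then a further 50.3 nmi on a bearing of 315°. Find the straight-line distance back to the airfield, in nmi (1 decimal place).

177.7 nmi

Leg 1 (295°, 58.1 nmi): east 58.1 sin 295° = -52.66, north 58.1 cos 295° = 24.55
Leg 2 (342°, 80.8 nmi): east 80.8 sin 342° = -24.97, north 80.8 cos 342° = 76.85
Leg 3 (315°, 50.3 nmi): east 50.3 sin 315° = -35.57, north 50.3 cos 315° = 35.57
Net: -113.19 east, 136.97 north. Distance = √((-113.19)² + (136.97)²) = 177.687 nmi.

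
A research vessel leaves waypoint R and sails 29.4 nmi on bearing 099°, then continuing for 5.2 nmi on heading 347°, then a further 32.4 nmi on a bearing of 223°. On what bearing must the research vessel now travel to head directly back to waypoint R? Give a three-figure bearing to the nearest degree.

346°

Leg 1 (099°, 29.4 nmi): east 29.4 sin 99° = 29.04, north 29.4 cos 99° = -4.60
Leg 2 (347°, 5.2 nmi): east 5.2 sin 347° = -1.17, north 5.2 cos 347° = 5.07
Leg 3 (223°, 32.4 nmi): east 32.4 sin 223° = -22.10, north 32.4 cos 223° = -23.70
Net displacement: 5.77 east, -23.23 north. Direction back to start is (-5.77, 23.23): bearing = atan2(-5.77, 23.23) mod 360° = 346.05° ≈ 346°.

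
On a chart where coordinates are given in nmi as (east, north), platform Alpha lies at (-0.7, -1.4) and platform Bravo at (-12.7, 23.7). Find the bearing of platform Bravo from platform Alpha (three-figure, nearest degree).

334°

Δeast = -12.7 − -0.7 = -12.00; Δnorth = 23.7 − -1.4 = 25.10.
Bearing = atan2(Δeast, Δnorth) mod 360° = 334.45° ≈ 334°.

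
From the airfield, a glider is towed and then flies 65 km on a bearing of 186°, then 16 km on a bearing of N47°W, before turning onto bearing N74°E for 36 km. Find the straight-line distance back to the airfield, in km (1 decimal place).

Leg 1 (186°, 65 km): east 65 sin 186° = -6.79, north 65 cos 186° = -64.64
Leg 2 (N47°W, 16 km): east 16 sin 313° = -11.70, north 16 cos 313° = 10.91
Leg 3 (N74°E, 36 km): east 36 sin 74° = 34.61, north 36 cos 74° = 9.92
Net: 16.11 east, -43.81 north. Distance = √((16.11)² + (-43.81)²) = 46.677 km.

46.7 km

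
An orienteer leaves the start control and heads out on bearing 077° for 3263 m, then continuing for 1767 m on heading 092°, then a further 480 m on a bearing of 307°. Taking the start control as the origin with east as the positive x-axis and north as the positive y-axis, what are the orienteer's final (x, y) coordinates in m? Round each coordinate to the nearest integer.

(4562, 961)

Leg 1 (077°, 3263 m): east 3263 sin 77° = 3179.37, north 3263 cos 77° = 734.02
Leg 2 (092°, 1767 m): east 1767 sin 92° = 1765.92, north 1767 cos 92° = -61.67
Leg 3 (307°, 480 m): east 480 sin 307° = -383.35, north 480 cos 307° = 288.87
Summing: 4561.95 m east, 961.22 m north → (4562, 961).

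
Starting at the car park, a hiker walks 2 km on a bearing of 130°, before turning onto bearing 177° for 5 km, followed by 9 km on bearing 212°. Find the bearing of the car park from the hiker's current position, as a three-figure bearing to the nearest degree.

012°

Leg 1 (130°, 2 km): east 2 sin 130° = 1.53, north 2 cos 130° = -1.29
Leg 2 (177°, 5 km): east 5 sin 177° = 0.26, north 5 cos 177° = -4.99
Leg 3 (212°, 9 km): east 9 sin 212° = -4.77, north 9 cos 212° = -7.63
Net displacement: -2.98 east, -13.91 north. Direction back to start is (2.98, 13.91): bearing = atan2(2.98, 13.91) mod 360° = 12.07° ≈ 012°.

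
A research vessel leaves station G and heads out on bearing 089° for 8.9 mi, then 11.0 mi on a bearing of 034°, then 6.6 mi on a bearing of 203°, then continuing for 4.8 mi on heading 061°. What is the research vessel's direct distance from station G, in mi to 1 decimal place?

Leg 1 (089°, 8.9 mi): east 8.9 sin 89° = 8.90, north 8.9 cos 89° = 0.16
Leg 2 (034°, 11.0 mi): east 11.0 sin 34° = 6.15, north 11.0 cos 34° = 9.12
Leg 3 (203°, 6.6 mi): east 6.6 sin 203° = -2.58, north 6.6 cos 203° = -6.08
Leg 4 (061°, 4.8 mi): east 4.8 sin 61° = 4.20, north 4.8 cos 61° = 2.33
Net: 16.67 east, 5.53 north. Distance = √((16.67)² + (5.53)²) = 17.561 mi.

17.6 mi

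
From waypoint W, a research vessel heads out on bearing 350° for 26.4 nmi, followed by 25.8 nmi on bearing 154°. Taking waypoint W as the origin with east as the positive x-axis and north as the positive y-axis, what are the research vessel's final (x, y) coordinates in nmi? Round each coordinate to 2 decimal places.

Leg 1 (350°, 26.4 nmi): east 26.4 sin 350° = -4.58, north 26.4 cos 350° = 26.00
Leg 2 (154°, 25.8 nmi): east 25.8 sin 154° = 11.31, north 25.8 cos 154° = -23.19
Summing: 6.73 nmi east, 2.81 nmi north → (6.73, 2.81).

(6.73, 2.81)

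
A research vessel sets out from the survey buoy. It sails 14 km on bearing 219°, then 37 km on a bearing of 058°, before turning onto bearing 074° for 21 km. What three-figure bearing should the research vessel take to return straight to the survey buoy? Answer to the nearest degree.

Leg 1 (219°, 14 km): east 14 sin 219° = -8.81, north 14 cos 219° = -10.88
Leg 2 (058°, 37 km): east 37 sin 58° = 31.38, north 37 cos 58° = 19.61
Leg 3 (074°, 21 km): east 21 sin 74° = 20.19, north 21 cos 74° = 5.79
Net displacement: 42.75 east, 14.52 north. Direction back to start is (-42.75, -14.52): bearing = atan2(-42.75, -14.52) mod 360° = 251.25° ≈ 251°.

251°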